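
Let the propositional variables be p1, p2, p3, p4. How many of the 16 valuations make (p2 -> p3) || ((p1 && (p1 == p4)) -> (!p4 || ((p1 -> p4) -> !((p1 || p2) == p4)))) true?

15

Initial set: {T ((p2 -> p3) || ((p1 && (p1 == p4)) -> (!p4 || ((p1 -> p4) -> !((p1 || p2) == p4)))))}.
T ((p2 -> p3) || ((p1 && (p1 == p4)) -> (!p4 || ((p1 -> p4) -> !((p1 || p2) == p4))))): β-rule — branch into T (p2 -> p3)  //  T ((p1 && (p1 == p4)) -> (!p4 || ((p1 -> p4) -> !((p1 || p2) == p4)))).
  branch 1 (add T (p2 -> p3)):
    T (p2 -> p3): β-rule — branch into F p2  //  T p3.
      branch 1.1 (add F p2):
        ○ open, literals {p2=F}.
      branch 1.2 (add T p3):
        ○ open, literals {p3=T}.
  branch 2 (add T ((p1 && (p1 == p4)) -> (!p4 || ((p1 -> p4) -> !((p1 || p2) == p4))))):
    T ((p1 && (p1 == p4)) -> (!p4 || ((p1 -> p4) -> !((p1 || p2) == p4)))): β-rule — branch into F (p1 && (p1 == p4))  //  T (!p4 || ((p1 -> p4) -> !((p1 || p2) == p4))).
      branch 2.1 (add F (p1 && (p1 == p4))):
        F (p1 && (p1 == p4)): β-rule — branch into F p1  //  F (p1 == p4).
          branch 2.1.1 (add F p1):
            ○ open, literals {p1=F}.
          branch 2.1.2 (add F (p1 == p4)):
            F (p1 == p4): β-rule — branch into T p1, F p4  //  F p1, T p4.
              branch 2.1.2.1 (add T p1, F p4):
                ○ open, literals {p1=T, p4=F}.
              branch 2.1.2.2 (add F p1, T p4):
                ○ open, literals {p1=F, p4=T}.
      branch 2.2 (add T (!p4 || ((p1 -> p4) -> !((p1 || p2) == p4)))):
        T (!p4 || ((p1 -> p4) -> !((p1 || p2) == p4))): β-rule — branch into T !p4  //  T ((p1 -> p4) -> !((p1 || p2) == p4)).
          branch 2.2.1 (add T !p4):
            ○ open, literals {p4=F}.
          branch 2.2.2 (add T ((p1 -> p4) -> !((p1 || p2) == p4))):
            T ((p1 -> p4) -> !((p1 || p2) == p4)): β-rule — branch into F (p1 -> p4)  //  T !((p1 || p2) == p4).
              branch 2.2.2.1 (add F (p1 -> p4)):
                F (p1 -> p4): α-rule — add T p1, F p4.
                ○ open, literals {p1=T, p4=F}.
              branch 2.2.2.2 (add T !((p1 || p2) == p4)):
                T !((p1 || p2) == p4): β-rule — branch into T (p1 || p2), F p4  //  F (p1 || p2), T p4.
                  branch 2.2.2.2.1 (add T (p1 || p2), F p4):
                    T (p1 || p2): β-rule — branch into T p1  //  T p2.
                      branch 2.2.2.2.1.1 (add T p1):
                        ○ open, literals {p1=T, p4=F}.
                      branch 2.2.2.2.1.2 (add T p2):
                        ○ open, literals {p2=T, p4=F}.
                  branch 2.2.2.2.2 (add F (p1 || p2), T p4):
                    F (p1 || p2): α-rule — add F p1, F p2.
                    ○ open, literals {p1=F, p2=F, p4=T}.
0 branches closed, 10 open.
Each open branch fixes some atoms; the unmentioned ones are free. Counting distinct full assignments: branch {p2=F} (p1, p3, p4) contributes 8 new; branch {p3=T} (p1, p2, p4) contributes 4 new; branch {p1=F} (p2, p3, p4) contributes 2 new; branch {p1=T, p4=F} (p2, p3) contributes 1 new; branch {p1=F, p4=T} (p2, p3) contributes 0 new; branch {p4=F} (p1, p2, p3) contributes 0 new; branch {p1=T, p4=F} (p2, p3) contributes 0 new; branch {p1=T, p4=F} (p2, p3) contributes 0 new; branch {p2=T, p4=F} (p1, p3) contributes 0 new; branch {p1=F, p2=F, p4=T} (p3) contributes 0 new. Total: 15.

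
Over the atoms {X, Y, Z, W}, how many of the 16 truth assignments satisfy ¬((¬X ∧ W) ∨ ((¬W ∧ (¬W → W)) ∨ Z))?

6

Initial set: {¬((¬X ∧ W) ∨ ((¬W ∧ (¬W → W)) ∨ Z))}.
¬((¬X ∧ W) ∨ ((¬W ∧ (¬W → W)) ∨ Z)): α-rule — add ¬(¬X ∧ W), ¬((¬W ∧ (¬W → W)) ∨ Z).
¬((¬W ∧ (¬W → W)) ∨ Z): α-rule — add ¬(¬W ∧ (¬W → W)), ¬Z.
¬(¬X ∧ W): β-rule — branch into ¬¬X  //  ¬W.
  branch 1 (add ¬¬X):
    ¬(¬W ∧ (¬W → W)): β-rule — branch into ¬¬W  //  ¬(¬W → W).
      branch 1.1 (add ¬¬W):
        ○ open, literals {W=T, X=T, Z=F}.
      branch 1.2 (add ¬(¬W → W)):
        ¬(¬W → W): α-rule — add ¬W, ¬W.
        ○ open, literals {W=F, X=T, Z=F}.
  branch 2 (add ¬W):
    ¬(¬W ∧ (¬W → W)): β-rule — branch into ¬¬W  //  ¬(¬W → W).
      branch 2.1 (add ¬¬W):
        × closes — contains both W and ¬W.
      branch 2.2 (add ¬(¬W → W)):
        ¬(¬W → W): α-rule — add ¬W, ¬W.
        ○ open, literals {W=F, Z=F}.
1 branch closed, 3 open.
Each open branch fixes some atoms; the unmentioned ones are free. Counting distinct full assignments: branch {W=T, X=T, Z=F} (Y) contributes 2 new; branch {W=F, X=T, Z=F} (Y) contributes 2 new; branch {W=F, Z=F} (X, Y) contributes 2 new. Total: 6.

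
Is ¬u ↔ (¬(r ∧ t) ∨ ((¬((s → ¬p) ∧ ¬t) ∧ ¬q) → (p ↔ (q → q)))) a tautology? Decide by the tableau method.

Assume the negation and expand:
Initial set: {F (¬u ↔ (¬(r ∧ t) ∨ ((¬((s → ¬p) ∧ ¬t) ∧ ¬q) → (p ↔ (q → q)))))}.
F (¬u ↔ (¬(r ∧ t) ∨ ((¬((s → ¬p) ∧ ¬t) ∧ ¬q) → (p ↔ (q → q))))): β-rule — branch into T ¬u, F (¬(r ∧ t) ∨ ((¬((s → ¬p) ∧ ¬t) ∧ ¬q) → (p ↔ (q → q))))  //  F ¬u, T (¬(r ∧ t) ∨ ((¬((s → ¬p) ∧ ¬t) ∧ ¬q) → (p ↔ (q → q)))).
  branch 1 (add T ¬u, F (¬(r ∧ t) ∨ ((¬((s → ¬p) ∧ ¬t) ∧ ¬q) → (p ↔ (q → q))))):
    F (¬(r ∧ t) ∨ ((¬((s → ¬p) ∧ ¬t) ∧ ¬q) → (p ↔ (q → q)))): α-rule — add F ¬(r ∧ t), F ((¬((s → ¬p) ∧ ¬t) ∧ ¬q) → (p ↔ (q → q))).
    F ¬(r ∧ t): α-rule — add T r, T t.
    F ((¬((s → ¬p) ∧ ¬t) ∧ ¬q) → (p ↔ (q → q))): α-rule — add T (¬((s → ¬p) ∧ ¬t) ∧ ¬q), F (p ↔ (q → q)).
    T (¬((s → ¬p) ∧ ¬t) ∧ ¬q): α-rule — add T ¬((s → ¬p) ∧ ¬t), T ¬q.
    F (p ↔ (q → q)): β-rule — branch into T p, F (q → q)  //  F p, T (q → q).
      branch 1.1 (add T p, F (q → q)):
        F (q → q): α-rule — add T q, F q.
        × closes — contains both q and ¬q.
      branch 1.2 (add F p, T (q → q)):
        T ¬((s → ¬p) ∧ ¬t): β-rule — branch into F (s → ¬p)  //  F ¬t.
          branch 1.2.1 (add F (s → ¬p)):
            F (s → ¬p): α-rule — add T s, F ¬p.
            × closes — contains both p and ¬p.
          branch 1.2.2 (add F ¬t):
            T (q → q): β-rule — branch into F q  //  T q.
              branch 1.2.2.1 (add F q):
                ○ open, literals {p=false, q=false, r=true, t=true, u=false}.
              branch 1.2.2.2 (add T q):
                × closes — contains both q and ¬q.
  branch 2 (add F ¬u, T (¬(r ∧ t) ∨ ((¬((s → ¬p) ∧ ¬t) ∧ ¬q) → (p ↔ (q → q))))):
    T (¬(r ∧ t) ∨ ((¬((s → ¬p) ∧ ¬t) ∧ ¬q) → (p ↔ (q → q)))): β-rule — branch into T ¬(r ∧ t)  //  T ((¬((s → ¬p) ∧ ¬t) ∧ ¬q) → (p ↔ (q → q))).
      branch 2.1 (add T ¬(r ∧ t)):
        T ¬(r ∧ t): β-rule — branch into F r  //  F t.
          branch 2.1.1 (add F r):
            ○ open, literals {r=false, u=true}.
          branch 2.1.2 (add F t):
            ○ open, literals {t=false, u=true}.
      branch 2.2 (add T ((¬((s → ¬p) ∧ ¬t) ∧ ¬q) → (p ↔ (q → q)))):
        T ((¬((s → ¬p) ∧ ¬t) ∧ ¬q) → (p ↔ (q → q))): β-rule — branch into F (¬((s → ¬p) ∧ ¬t) ∧ ¬q)  //  T (p ↔ (q → q)).
          branch 2.2.1 (add F (¬((s → ¬p) ∧ ¬t) ∧ ¬q)):
            F (¬((s → ¬p) ∧ ¬t) ∧ ¬q): β-rule — branch into F ¬((s → ¬p) ∧ ¬t)  //  F ¬q.
              branch 2.2.1.1 (add F ¬((s → ¬p) ∧ ¬t)):
                F ¬((s → ¬p) ∧ ¬t): α-rule — add T (s → ¬p), T ¬t.
                T (s → ¬p): β-rule — branch into F s  //  T ¬p.
                  branch 2.2.1.1.1 (add F s):
                    ○ open, literals {s=false, t=false, u=true}.
                  branch 2.2.1.1.2 (add T ¬p):
                    ○ open, literals {p=false, t=false, u=true}.
              branch 2.2.1.2 (add F ¬q):
                ○ open, literals {q=true, u=true}.
          branch 2.2.2 (add T (p ↔ (q → q))):
            T (p ↔ (q → q)): β-rule — branch into T p, T (q → q)  //  F p, F (q → q).
              branch 2.2.2.1 (add T p, T (q → q)):
                T (q → q): β-rule — branch into F q  //  T q.
                  branch 2.2.2.1.1 (add F q):
                    ○ open, literals {p=true, q=false, u=true}.
                  branch 2.2.2.1.2 (add T q):
                    ○ open, literals {p=true, q=true, u=true}.
              branch 2.2.2.2 (add F p, F (q → q)):
                F (q → q): α-rule — add T q, F q.
                × closes — contains both q and ¬q.
4 branches closed, 8 open.
An open branch gives a countermodel: p=false, q=false, r=true, t=true, u=false (unmentioned atoms arbitrary); under it the original formula is false.

Not valid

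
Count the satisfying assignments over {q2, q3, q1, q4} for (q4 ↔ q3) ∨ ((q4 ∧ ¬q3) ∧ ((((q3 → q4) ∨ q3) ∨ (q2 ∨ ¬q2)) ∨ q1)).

12

Initial set: {((q4 ↔ q3) ∨ ((q4 ∧ ¬q3) ∧ ((((q3 → q4) ∨ q3) ∨ (q2 ∨ ¬q2)) ∨ q1)))}.
((q4 ↔ q3) ∨ ((q4 ∧ ¬q3) ∧ ((((q3 → q4) ∨ q3) ∨ (q2 ∨ ¬q2)) ∨ q1))): β-rule — branch into (q4 ↔ q3)  //  ((q4 ∧ ¬q3) ∧ ((((q3 → q4) ∨ q3) ∨ (q2 ∨ ¬q2)) ∨ q1)).
  branch 1 (add (q4 ↔ q3)):
    (q4 ↔ q3): β-rule — branch into q4, q3  //  ¬q4, ¬q3.
      branch 1.1 (add q4, q3):
        ○ open, literals {q3=true, q4=true}.
      branch 1.2 (add ¬q4, ¬q3):
        ○ open, literals {q3=false, q4=false}.
  branch 2 (add ((q4 ∧ ¬q3) ∧ ((((q3 → q4) ∨ q3) ∨ (q2 ∨ ¬q2)) ∨ q1))):
    ((q4 ∧ ¬q3) ∧ ((((q3 → q4) ∨ q3) ∨ (q2 ∨ ¬q2)) ∨ q1)): α-rule — add (q4 ∧ ¬q3), ((((q3 → q4) ∨ q3) ∨ (q2 ∨ ¬q2)) ∨ q1).
    (q4 ∧ ¬q3): α-rule — add q4, ¬q3.
    ((((q3 → q4) ∨ q3) ∨ (q2 ∨ ¬q2)) ∨ q1): β-rule — branch into (((q3 → q4) ∨ q3) ∨ (q2 ∨ ¬q2))  //  q1.
      branch 2.1 (add (((q3 → q4) ∨ q3) ∨ (q2 ∨ ¬q2))):
        (((q3 → q4) ∨ q3) ∨ (q2 ∨ ¬q2)): β-rule — branch into ((q3 → q4) ∨ q3)  //  (q2 ∨ ¬q2).
          branch 2.1.1 (add ((q3 → q4) ∨ q3)):
            ((q3 → q4) ∨ q3): β-rule — branch into (q3 → q4)  //  q3.
              branch 2.1.1.1 (add (q3 → q4)):
                (q3 → q4): β-rule — branch into ¬q3  //  q4.
                  branch 2.1.1.1.1 (add ¬q3):
                    ○ open, literals {q3=false, q4=true}.
                  branch 2.1.1.1.2 (add q4):
                    ○ open, literals {q3=false, q4=true}.
              branch 2.1.1.2 (add q3):
                × closes — contains both q3 and ¬q3.
          branch 2.1.2 (add (q2 ∨ ¬q2)):
            (q2 ∨ ¬q2): β-rule — branch into q2  //  ¬q2.
              branch 2.1.2.1 (add q2):
                ○ open, literals {q2=true, q3=false, q4=true}.
              branch 2.1.2.2 (add ¬q2):
                ○ open, literals {q2=false, q3=false, q4=true}.
      branch 2.2 (add q1):
        ○ open, literals {q1=true, q3=false, q4=true}.
1 branch closed, 7 open.
Each open branch fixes some atoms; the unmentioned ones are free. Counting distinct full assignments: branch {q3=true, q4=true} (q2, q1) contributes 4 new; branch {q3=false, q4=false} (q2, q1) contributes 4 new; branch {q3=false, q4=true} (q2, q1) contributes 4 new; branch {q3=false, q4=true} (q2, q1) contributes 0 new; branch {q2=true, q3=false, q4=true} (q1) contributes 0 new; branch {q2=false, q3=false, q4=true} (q1) contributes 0 new; branch {q1=true, q3=false, q4=true} (q2) contributes 0 new. Total: 12.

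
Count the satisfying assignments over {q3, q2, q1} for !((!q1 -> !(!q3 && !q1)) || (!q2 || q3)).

Initial set: {!((!q1 -> !(!q3 && !q1)) || (!q2 || q3))}.
!((!q1 -> !(!q3 && !q1)) || (!q2 || q3)): α-rule — add !(!q1 -> !(!q3 && !q1)), !(!q2 || q3).
!(!q1 -> !(!q3 && !q1)): α-rule — add !q1, !!(!q3 && !q1).
!(!q2 || q3): α-rule — add !!q2, !q3.
!!(!q3 && !q1): α-rule — add !q3, !q1.
○ open, literals {q1=0, q2=1, q3=0}.
0 branches closed, 1 open.
Each open branch fixes some atoms; the unmentioned ones are free. Counting distinct full assignments: branch {q1=0, q2=1, q3=0} (none free) contributes 1 new. Total: 1.

1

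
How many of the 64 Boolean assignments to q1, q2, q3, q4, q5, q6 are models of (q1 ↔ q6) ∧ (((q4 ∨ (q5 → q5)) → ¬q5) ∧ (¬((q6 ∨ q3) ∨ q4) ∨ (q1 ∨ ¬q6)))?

Initial set: {((q1 ↔ q6) ∧ (((q4 ∨ (q5 → q5)) → ¬q5) ∧ (¬((q6 ∨ q3) ∨ q4) ∨ (q1 ∨ ¬q6))))}.
((q1 ↔ q6) ∧ (((q4 ∨ (q5 → q5)) → ¬q5) ∧ (¬((q6 ∨ q3) ∨ q4) ∨ (q1 ∨ ¬q6)))): α-rule — add (q1 ↔ q6), (((q4 ∨ (q5 → q5)) → ¬q5) ∧ (¬((q6 ∨ q3) ∨ q4) ∨ (q1 ∨ ¬q6))).
(((q4 ∨ (q5 → q5)) → ¬q5) ∧ (¬((q6 ∨ q3) ∨ q4) ∨ (q1 ∨ ¬q6))): α-rule — add ((q4 ∨ (q5 → q5)) → ¬q5), (¬((q6 ∨ q3) ∨ q4) ∨ (q1 ∨ ¬q6)).
(q1 ↔ q6): β-rule — branch into q1, q6  //  ¬q1, ¬q6.
  branch 1 (add q1, q6):
    ((q4 ∨ (q5 → q5)) → ¬q5): β-rule — branch into ¬(q4 ∨ (q5 → q5))  //  ¬q5.
      branch 1.1 (add ¬(q4 ∨ (q5 → q5))):
        ¬(q4 ∨ (q5 → q5)): α-rule — add ¬q4, ¬(q5 → q5).
        ¬(q5 → q5): α-rule — add q5, ¬q5.
        × closes — contains both q5 and ¬q5.
      branch 1.2 (add ¬q5):
        (¬((q6 ∨ q3) ∨ q4) ∨ (q1 ∨ ¬q6)): β-rule — branch into ¬((q6 ∨ q3) ∨ q4)  //  (q1 ∨ ¬q6).
          branch 1.2.1 (add ¬((q6 ∨ q3) ∨ q4)):
            ¬((q6 ∨ q3) ∨ q4): α-rule — add ¬(q6 ∨ q3), ¬q4.
            ¬(q6 ∨ q3): α-rule — add ¬q6, ¬q3.
            × closes — contains both q6 and ¬q6.
          branch 1.2.2 (add (q1 ∨ ¬q6)):
            (q1 ∨ ¬q6): β-rule — branch into q1  //  ¬q6.
              branch 1.2.2.1 (add q1):
                ○ open, literals {q1=T, q5=F, q6=T}.
              branch 1.2.2.2 (add ¬q6):
                × closes — contains both q6 and ¬q6.
  branch 2 (add ¬q1, ¬q6):
    ((q4 ∨ (q5 → q5)) → ¬q5): β-rule — branch into ¬(q4 ∨ (q5 → q5))  //  ¬q5.
      branch 2.1 (add ¬(q4 ∨ (q5 → q5))):
        ¬(q4 ∨ (q5 → q5)): α-rule — add ¬q4, ¬(q5 → q5).
        ¬(q5 → q5): α-rule — add q5, ¬q5.
        × closes — contains both q5 and ¬q5.
      branch 2.2 (add ¬q5):
        (¬((q6 ∨ q3) ∨ q4) ∨ (q1 ∨ ¬q6)): β-rule — branch into ¬((q6 ∨ q3) ∨ q4)  //  (q1 ∨ ¬q6).
          branch 2.2.1 (add ¬((q6 ∨ q3) ∨ q4)):
            ¬((q6 ∨ q3) ∨ q4): α-rule — add ¬(q6 ∨ q3), ¬q4.
            ¬(q6 ∨ q3): α-rule — add ¬q6, ¬q3.
            ○ open, literals {q1=F, q3=F, q4=F, q5=F, q6=F}.
          branch 2.2.2 (add (q1 ∨ ¬q6)):
            (q1 ∨ ¬q6): β-rule — branch into q1  //  ¬q6.
              branch 2.2.2.1 (add q1):
                × closes — contains both q1 and ¬q1.
              branch 2.2.2.2 (add ¬q6):
                ○ open, literals {q1=F, q5=F, q6=F}.
5 branches closed, 3 open.
Each open branch fixes some atoms; the unmentioned ones are free. Counting distinct full assignments: branch {q1=T, q5=F, q6=T} (q2, q3, q4) contributes 8 new; branch {q1=F, q3=F, q4=F, q5=F, q6=F} (q2) contributes 2 new; branch {q1=F, q5=F, q6=F} (q2, q3, q4) contributes 6 new. Total: 16.

16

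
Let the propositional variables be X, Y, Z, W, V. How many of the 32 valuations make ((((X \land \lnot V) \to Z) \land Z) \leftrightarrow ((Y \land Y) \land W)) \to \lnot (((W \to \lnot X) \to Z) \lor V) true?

Initial set: {(((((X \land \lnot V) \to Z) \land Z) \leftrightarrow ((Y \land Y) \land W)) \to \lnot (((W \to \lnot X) \to Z) \lor V))}.
(((((X \land \lnot V) \to Z) \land Z) \leftrightarrow ((Y \land Y) \land W)) \to \lnot (((W \to \lnot X) \to Z) \lor V)): β-rule — branch into \lnot ((((X \land \lnot V) \to Z) \land Z) \leftrightarrow ((Y \land Y) \land W))  //  \lnot (((W \to \lnot X) \to Z) \lor V).
  branch 1 (add \lnot ((((X \land \lnot V) \to Z) \land Z) \leftrightarrow ((Y \land Y) \land W))):
    \lnot ((((X \land \lnot V) \to Z) \land Z) \leftrightarrow ((Y \land Y) \land W)): β-rule — branch into (((X \land \lnot V) \to Z) \land Z), \lnot ((Y \land Y) \land W)  //  \lnot (((X \land \lnot V) \to Z) \land Z), ((Y \land Y) \land W).
      branch 1.1 (add (((X \land \lnot V) \to Z) \land Z), \lnot ((Y \land Y) \land W)):
        (((X \land \lnot V) \to Z) \land Z): α-rule — add ((X \land \lnot V) \to Z), Z.
        \lnot ((Y \land Y) \land W): β-rule — branch into \lnot (Y \land Y)  //  \lnot W.
          branch 1.1.1 (add \lnot (Y \land Y)):
            ((X \land \lnot V) \to Z): β-rule — branch into \lnot (X \land \lnot V)  //  Z.
              branch 1.1.1.1 (add \lnot (X \land \lnot V)):
                \lnot (Y \land Y): β-rule — branch into \lnot Y  //  \lnot Y.
                  branch 1.1.1.1.1 (add \lnot Y):
                    \lnot (X \land \lnot V): β-rule — branch into \lnot X  //  \lnot \lnot V.
                      branch 1.1.1.1.1.1 (add \lnot X):
                        ○ open, literals {X=false, Y=false, Z=true}.
                      branch 1.1.1.1.1.2 (add \lnot \lnot V):
                        ○ open, literals {V=true, Y=false, Z=true}.
                  branch 1.1.1.1.2 (add \lnot Y):
                    \lnot (X \land \lnot V): β-rule — branch into \lnot X  //  \lnot \lnot V.
                      branch 1.1.1.1.2.1 (add \lnot X):
                        ○ open, literals {X=false, Y=false, Z=true}.
                      branch 1.1.1.1.2.2 (add \lnot \lnot V):
                        ○ open, literals {V=true, Y=false, Z=true}.
              branch 1.1.1.2 (add Z):
                \lnot (Y \land Y): β-rule — branch into \lnot Y  //  \lnot Y.
                  branch 1.1.1.2.1 (add \lnot Y):
                    ○ open, literals {Y=false, Z=true}.
                  branch 1.1.1.2.2 (add \lnot Y):
                    ○ open, literals {Y=false, Z=true}.
          branch 1.1.2 (add \lnot W):
            ((X \land \lnot V) \to Z): β-rule — branch into \lnot (X \land \lnot V)  //  Z.
              branch 1.1.2.1 (add \lnot (X \land \lnot V)):
                \lnot (X \land \lnot V): β-rule — branch into \lnot X  //  \lnot \lnot V.
                  branch 1.1.2.1.1 (add \lnot X):
                    ○ open, literals {W=false, X=false, Z=true}.
                  branch 1.1.2.1.2 (add \lnot \lnot V):
                    ○ open, literals {V=true, W=false, Z=true}.
              branch 1.1.2.2 (add Z):
                ○ open, literals {W=false, Z=true}.
      branch 1.2 (add \lnot (((X \land \lnot V) \to Z) \land Z), ((Y \land Y) \land W)):
        ((Y \land Y) \land W): α-rule — add (Y \land Y), W.
        (Y \land Y): α-rule — add Y, Y.
        \lnot (((X \land \lnot V) \to Z) \land Z): β-rule — branch into \lnot ((X \land \lnot V) \to Z)  //  \lnot Z.
          branch 1.2.1 (add \lnot ((X \land \lnot V) \to Z)):
            \lnot ((X \land \lnot V) \to Z): α-rule — add (X \land \lnot V), \lnot Z.
            (X \land \lnot V): α-rule — add X, \lnot V.
            ○ open, literals {V=false, W=true, X=true, Y=true, Z=false}.
          branch 1.2.2 (add \lnot Z):
            ○ open, literals {W=true, Y=true, Z=false}.
  branch 2 (add \lnot (((W \to \lnot X) \to Z) \lor V)):
    \lnot (((W \to \lnot X) \to Z) \lor V): α-rule — add \lnot ((W \to \lnot X) \to Z), \lnot V.
    \lnot ((W \to \lnot X) \to Z): α-rule — add (W \to \lnot X), \lnot Z.
    (W \to \lnot X): β-rule — branch into \lnot W  //  \lnot X.
      branch 2.1 (add \lnot W):
        ○ open, literals {V=false, W=false, Z=false}.
      branch 2.2 (add \lnot X):
        ○ open, literals {V=false, X=false, Z=false}.
0 branches closed, 13 open.
Each open branch fixes some atoms; the unmentioned ones are free. Counting distinct full assignments: branch {X=false, Y=false, Z=true} (W, V) contributes 4 new; branch {V=true, Y=false, Z=true} (X, W) contributes 2 new; branch {X=false, Y=false, Z=true} (W, V) contributes 0 new; branch {V=true, Y=false, Z=true} (X, W) contributes 0 new; branch {Y=false, Z=true} (X, W, V) contributes 2 new; branch {Y=false, Z=true} (X, W, V) contributes 0 new; branch {W=false, X=false, Z=true} (Y, V) contributes 2 new; branch {V=true, W=false, Z=true} (X, Y) contributes 1 new; branch {W=false, Z=true} (X, Y, V) contributes 1 new; branch {V=false, W=true, X=true, Y=true, Z=false} (none free) contributes 1 new; branch {W=true, Y=true, Z=false} (X, V) contributes 3 new; branch {V=false, W=false, Z=false} (X, Y) contributes 4 new; branch {V=false, X=false, Z=false} (Y, W) contributes 1 new. Total: 21.

21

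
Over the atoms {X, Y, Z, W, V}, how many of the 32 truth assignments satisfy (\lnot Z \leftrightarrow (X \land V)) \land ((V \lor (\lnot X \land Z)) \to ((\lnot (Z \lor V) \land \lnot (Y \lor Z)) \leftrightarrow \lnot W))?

Initial set: {T ((\lnot Z \leftrightarrow (X \land V)) \land ((V \lor (\lnot X \land Z)) \to ((\lnot (Z \lor V) \land \lnot (Y \lor Z)) \leftrightarrow \lnot W)))}.
T ((\lnot Z \leftrightarrow (X \land V)) \land ((V \lor (\lnot X \land Z)) \to ((\lnot (Z \lor V) \land \lnot (Y \lor Z)) \leftrightarrow \lnot W))): α-rule — add T (\lnot Z \leftrightarrow (X \land V)), T ((V \lor (\lnot X \land Z)) \to ((\lnot (Z \lor V) \land \lnot (Y \lor Z)) \leftrightarrow \lnot W)).
T (\lnot Z \leftrightarrow (X \land V)): β-rule — branch into T \lnot Z, T (X \land V)  //  F \lnot Z, F (X \land V).
  branch 1 (add T \lnot Z, T (X \land V)):
    T (X \land V): α-rule — add T X, T V.
    T ((V \lor (\lnot X \land Z)) \to ((\lnot (Z \lor V) \land \lnot (Y \lor Z)) \leftrightarrow \lnot W)): β-rule — branch into F (V \lor (\lnot X \land Z))  //  T ((\lnot (Z \lor V) \land \lnot (Y \lor Z)) \leftrightarrow \lnot W).
      branch 1.1 (add F (V \lor (\lnot X \land Z))):
        F (V \lor (\lnot X \land Z)): α-rule — add F V, F (\lnot X \land Z).
        × closes — contains both V and \lnot V.
      branch 1.2 (add T ((\lnot (Z \lor V) \land \lnot (Y \lor Z)) \leftrightarrow \lnot W)):
        T ((\lnot (Z \lor V) \land \lnot (Y \lor Z)) \leftrightarrow \lnot W): β-rule — branch into T (\lnot (Z \lor V) \land \lnot (Y \lor Z)), T \lnot W  //  F (\lnot (Z \lor V) \land \lnot (Y \lor Z)), F \lnot W.
          branch 1.2.1 (add T (\lnot (Z \lor V) \land \lnot (Y \lor Z)), T \lnot W):
            T (\lnot (Z \lor V) \land \lnot (Y \lor Z)): α-rule — add T \lnot (Z \lor V), T \lnot (Y \lor Z).
            T \lnot (Z \lor V): α-rule — add F Z, F V.
            × closes — contains both V and \lnot V.
          branch 1.2.2 (add F (\lnot (Z \lor V) \land \lnot (Y \lor Z)), F \lnot W):
            F (\lnot (Z \lor V) \land \lnot (Y \lor Z)): β-rule — branch into F \lnot (Z \lor V)  //  F \lnot (Y \lor Z).
              branch 1.2.2.1 (add F \lnot (Z \lor V)):
                F \lnot (Z \lor V): β-rule — branch into T Z  //  T V.
                  branch 1.2.2.1.1 (add T Z):
                    × closes — contains both Z and \lnot Z.
                  branch 1.2.2.1.2 (add T V):
                    ○ open, literals {V=1, W=1, X=1, Z=0}.
              branch 1.2.2.2 (add F \lnot (Y \lor Z)):
                F \lnot (Y \lor Z): β-rule — branch into T Y  //  T Z.
                  branch 1.2.2.2.1 (add T Y):
                    ○ open, literals {V=1, W=1, X=1, Y=1, Z=0}.
                  branch 1.2.2.2.2 (add T Z):
                    × closes — contains both Z and \lnot Z.
  branch 2 (add F \lnot Z, F (X \land V)):
    T ((V \lor (\lnot X \land Z)) \to ((\lnot (Z \lor V) \land \lnot (Y \lor Z)) \leftrightarrow \lnot W)): β-rule — branch into F (V \lor (\lnot X \land Z))  //  T ((\lnot (Z \lor V) \land \lnot (Y \lor Z)) \leftrightarrow \lnot W).
      branch 2.1 (add F (V \lor (\lnot X \land Z))):
        F (V \lor (\lnot X \land Z)): α-rule — add F V, F (\lnot X \land Z).
        F (X \land V): β-rule — branch into F X  //  F V.
          branch 2.1.1 (add F X):
            F (\lnot X \land Z): β-rule — branch into F \lnot X  //  F Z.
              branch 2.1.1.1 (add F \lnot X):
                × closes — contains both X and \lnot X.
              branch 2.1.1.2 (add F Z):
                × closes — contains both Z and \lnot Z.
          branch 2.1.2 (add F V):
            F (\lnot X \land Z): β-rule — branch into F \lnot X  //  F Z.
              branch 2.1.2.1 (add F \lnot X):
                ○ open, literals {V=0, X=1, Z=1}.
              branch 2.1.2.2 (add F Z):
                × closes — contains both Z and \lnot Z.
      branch 2.2 (add T ((\lnot (Z \lor V) \land \lnot (Y \lor Z)) \leftrightarrow \lnot W)):
        F (X \land V): β-rule — branch into F X  //  F V.
          branch 2.2.1 (add F X):
            T ((\lnot (Z \lor V) \land \lnot (Y \lor Z)) \leftrightarrow \lnot W): β-rule — branch into T (\lnot (Z \lor V) \land \lnot (Y \lor Z)), T \lnot W  //  F (\lnot (Z \lor V) \land \lnot (Y \lor Z)), F \lnot W.
              branch 2.2.1.1 (add T (\lnot (Z \lor V) \land \lnot (Y \lor Z)), T \lnot W):
                T (\lnot (Z \lor V) \land \lnot (Y \lor Z)): α-rule — add T \lnot (Z \lor V), T \lnot (Y \lor Z).
                T \lnot (Z \lor V): α-rule — add F Z, F V.
                × closes — contains both Z and \lnot Z.
              branch 2.2.1.2 (add F (\lnot (Z \lor V) \land \lnot (Y \lor Z)), F \lnot W):
                F (\lnot (Z \lor V) \land \lnot (Y \lor Z)): β-rule — branch into F \lnot (Z \lor V)  //  F \lnot (Y \lor Z).
                  branch 2.2.1.2.1 (add F \lnot (Z \lor V)):
                    F \lnot (Z \lor V): β-rule — branch into T Z  //  T V.
                      branch 2.2.1.2.1.1 (add T Z):
                        ○ open, literals {W=1, X=0, Z=1}.
                      branch 2.2.1.2.1.2 (add T V):
                        ○ open, literals {V=1, W=1, X=0, Z=1}.
                  branch 2.2.1.2.2 (add F \lnot (Y \lor Z)):
                    F \lnot (Y \lor Z): β-rule — branch into T Y  //  T Z.
                      branch 2.2.1.2.2.1 (add T Y):
                        ○ open, literals {W=1, X=0, Y=1, Z=1}.
                      branch 2.2.1.2.2.2 (add T Z):
                        ○ open, literals {W=1, X=0, Z=1}.
          branch 2.2.2 (add F V):
            T ((\lnot (Z \lor V) \land \lnot (Y \lor Z)) \leftrightarrow \lnot W): β-rule — branch into T (\lnot (Z \lor V) \land \lnot (Y \lor Z)), T \lnot W  //  F (\lnot (Z \lor V) \land \lnot (Y \lor Z)), F \lnot W.
              branch 2.2.2.1 (add T (\lnot (Z \lor V) \land \lnot (Y \lor Z)), T \lnot W):
                T (\lnot (Z \lor V) \land \lnot (Y \lor Z)): α-rule — add T \lnot (Z \lor V), T \lnot (Y \lor Z).
                T \lnot (Z \lor V): α-rule — add F Z, F V.
                × closes — contains both Z and \lnot Z.
              branch 2.2.2.2 (add F (\lnot (Z \lor V) \land \lnot (Y \lor Z)), F \lnot W):
                F (\lnot (Z \lor V) \land \lnot (Y \lor Z)): β-rule — branch into F \lnot (Z \lor V)  //  F \lnot (Y \lor Z).
                  branch 2.2.2.2.1 (add F \lnot (Z \lor V)):
                    F \lnot (Z \lor V): β-rule — branch into T Z  //  T V.
                      branch 2.2.2.2.1.1 (add T Z):
                        ○ open, literals {V=0, W=1, Z=1}.
                      branch 2.2.2.2.1.2 (add T V):
                        × closes — contains both V and \lnot V.
                  branch 2.2.2.2.2 (add F \lnot (Y \lor Z)):
                    F \lnot (Y \lor Z): β-rule — branch into T Y  //  T Z.
                      branch 2.2.2.2.2.1 (add T Y):
                        ○ open, literals {V=0, W=1, Y=1, Z=1}.
                      branch 2.2.2.2.2.2 (add T Z):
                        ○ open, literals {V=0, W=1, Z=1}.
10 branches closed, 10 open.
Each open branch fixes some atoms; the unmentioned ones are free. Counting distinct full assignments: branch {V=1, W=1, X=1, Z=0} (Y) contributes 2 new; branch {V=1, W=1, X=1, Y=1, Z=0} (none free) contributes 0 new; branch {V=0, X=1, Z=1} (Y, W) contributes 4 new; branch {W=1, X=0, Z=1} (Y, V) contributes 4 new; branch {V=1, W=1, X=0, Z=1} (Y) contributes 0 new; branch {W=1, X=0, Y=1, Z=1} (V) contributes 0 new; branch {W=1, X=0, Z=1} (Y, V) contributes 0 new; branch {V=0, W=1, Z=1} (X, Y) contributes 0 new; branch {V=0, W=1, Y=1, Z=1} (X) contributes 0 new; branch {V=0, W=1, Z=1} (X, Y) contributes 0 new. Total: 10.

10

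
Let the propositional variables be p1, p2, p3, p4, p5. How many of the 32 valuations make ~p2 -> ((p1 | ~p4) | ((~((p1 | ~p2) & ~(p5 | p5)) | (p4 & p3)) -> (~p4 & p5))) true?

29

Initial set: {(~p2 -> ((p1 | ~p4) | ((~((p1 | ~p2) & ~(p5 | p5)) | (p4 & p3)) -> (~p4 & p5))))}.
(~p2 -> ((p1 | ~p4) | ((~((p1 | ~p2) & ~(p5 | p5)) | (p4 & p3)) -> (~p4 & p5)))): β-rule — branch into ~~p2  //  ((p1 | ~p4) | ((~((p1 | ~p2) & ~(p5 | p5)) | (p4 & p3)) -> (~p4 & p5))).
  branch 1 (add ~~p2):
    ○ open, literals {p2=1}.
  branch 2 (add ((p1 | ~p4) | ((~((p1 | ~p2) & ~(p5 | p5)) | (p4 & p3)) -> (~p4 & p5)))):
    ((p1 | ~p4) | ((~((p1 | ~p2) & ~(p5 | p5)) | (p4 & p3)) -> (~p4 & p5))): β-rule — branch into (p1 | ~p4)  //  ((~((p1 | ~p2) & ~(p5 | p5)) | (p4 & p3)) -> (~p4 & p5)).
      branch 2.1 (add (p1 | ~p4)):
        (p1 | ~p4): β-rule — branch into p1  //  ~p4.
          branch 2.1.1 (add p1):
            ○ open, literals {p1=1}.
          branch 2.1.2 (add ~p4):
            ○ open, literals {p4=0}.
      branch 2.2 (add ((~((p1 | ~p2) & ~(p5 | p5)) | (p4 & p3)) -> (~p4 & p5))):
        ((~((p1 | ~p2) & ~(p5 | p5)) | (p4 & p3)) -> (~p4 & p5)): β-rule — branch into ~(~((p1 | ~p2) & ~(p5 | p5)) | (p4 & p3))  //  (~p4 & p5).
          branch 2.2.1 (add ~(~((p1 | ~p2) & ~(p5 | p5)) | (p4 & p3))):
            ~(~((p1 | ~p2) & ~(p5 | p5)) | (p4 & p3)): α-rule — add ~~((p1 | ~p2) & ~(p5 | p5)), ~(p4 & p3).
            ~~((p1 | ~p2) & ~(p5 | p5)): α-rule — add (p1 | ~p2), ~(p5 | p5).
            ~(p5 | p5): α-rule — add ~p5, ~p5.
            ~(p4 & p3): β-rule — branch into ~p4  //  ~p3.
              branch 2.2.1.1 (add ~p4):
                (p1 | ~p2): β-rule — branch into p1  //  ~p2.
                  branch 2.2.1.1.1 (add p1):
                    ○ open, literals {p1=1, p4=0, p5=0}.
                  branch 2.2.1.1.2 (add ~p2):
                    ○ open, literals {p2=0, p4=0, p5=0}.
              branch 2.2.1.2 (add ~p3):
                (p1 | ~p2): β-rule — branch into p1  //  ~p2.
                  branch 2.2.1.2.1 (add p1):
                    ○ open, literals {p1=1, p3=0, p5=0}.
                  branch 2.2.1.2.2 (add ~p2):
                    ○ open, literals {p2=0, p3=0, p5=0}.
          branch 2.2.2 (add (~p4 & p5)):
            (~p4 & p5): α-rule — add ~p4, p5.
            ○ open, literals {p4=0, p5=1}.
0 branches closed, 8 open.
Each open branch fixes some atoms; the unmentioned ones are free. Counting distinct full assignments: branch {p2=1} (p1, p3, p4, p5) contributes 16 new; branch {p1=1} (p2, p3, p4, p5) contributes 8 new; branch {p4=0} (p1, p2, p3, p5) contributes 4 new; branch {p1=1, p4=0, p5=0} (p2, p3) contributes 0 new; branch {p2=0, p4=0, p5=0} (p1, p3) contributes 0 new; branch {p1=1, p3=0, p5=0} (p2, p4) contributes 0 new; branch {p2=0, p3=0, p5=0} (p1, p4) contributes 1 new; branch {p4=0, p5=1} (p1, p2, p3) contributes 0 new. Total: 29.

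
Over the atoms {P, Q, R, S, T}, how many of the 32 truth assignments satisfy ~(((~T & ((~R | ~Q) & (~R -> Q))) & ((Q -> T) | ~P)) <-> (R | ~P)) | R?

22

Initial set: {T (~(((~T & ((~R | ~Q) & (~R -> Q))) & ((Q -> T) | ~P)) <-> (R | ~P)) | R)}.
T (~(((~T & ((~R | ~Q) & (~R -> Q))) & ((Q -> T) | ~P)) <-> (R | ~P)) | R): β-rule — branch into T ~(((~T & ((~R | ~Q) & (~R -> Q))) & ((Q -> T) | ~P)) <-> (R | ~P))  //  T R.
  branch 1 (add T ~(((~T & ((~R | ~Q) & (~R -> Q))) & ((Q -> T) | ~P)) <-> (R | ~P))):
    T ~(((~T & ((~R | ~Q) & (~R -> Q))) & ((Q -> T) | ~P)) <-> (R | ~P)): β-rule — branch into T ((~T & ((~R | ~Q) & (~R -> Q))) & ((Q -> T) | ~P)), F (R | ~P)  //  F ((~T & ((~R | ~Q) & (~R -> Q))) & ((Q -> T) | ~P)), T (R | ~P).
      branch 1.1 (add T ((~T & ((~R | ~Q) & (~R -> Q))) & ((Q -> T) | ~P)), F (R | ~P)):
        T ((~T & ((~R | ~Q) & (~R -> Q))) & ((Q -> T) | ~P)): α-rule — add T (~T & ((~R | ~Q) & (~R -> Q))), T ((Q -> T) | ~P).
        F (R | ~P): α-rule — add F R, F ~P.
        T (~T & ((~R | ~Q) & (~R -> Q))): α-rule — add T ~T, T ((~R | ~Q) & (~R -> Q)).
        T ((~R | ~Q) & (~R -> Q)): α-rule — add T (~R | ~Q), T (~R -> Q).
        T ((Q -> T) | ~P): β-rule — branch into T (Q -> T)  //  T ~P.
          branch 1.1.1 (add T (Q -> T)):
            T (~R | ~Q): β-rule — branch into T ~R  //  T ~Q.
              branch 1.1.1.1 (add T ~R):
                T (~R -> Q): β-rule — branch into F ~R  //  T Q.
                  branch 1.1.1.1.1 (add F ~R):
                    × closes — contains both R and ~R.
                  branch 1.1.1.1.2 (add T Q):
                    T (Q -> T): β-rule — branch into F Q  //  T T.
                      branch 1.1.1.1.2.1 (add F Q):
                        × closes — contains both Q and ~Q.
                      branch 1.1.1.1.2.2 (add T T):
                        × closes — contains both T and ~T.
              branch 1.1.1.2 (add T ~Q):
                T (~R -> Q): β-rule — branch into F ~R  //  T Q.
                  branch 1.1.1.2.1 (add F ~R):
                    × closes — contains both R and ~R.
                  branch 1.1.1.2.2 (add T Q):
                    × closes — contains both Q and ~Q.
          branch 1.1.2 (add T ~P):
            × closes — contains both P and ~P.
      branch 1.2 (add F ((~T & ((~R | ~Q) & (~R -> Q))) & ((Q -> T) | ~P)), T (R | ~P)):
        F ((~T & ((~R | ~Q) & (~R -> Q))) & ((Q -> T) | ~P)): β-rule — branch into F (~T & ((~R | ~Q) & (~R -> Q)))  //  F ((Q -> T) | ~P).
          branch 1.2.1 (add F (~T & ((~R | ~Q) & (~R -> Q)))):
            T (R | ~P): β-rule — branch into T R  //  T ~P.
              branch 1.2.1.1 (add T R):
                F (~T & ((~R | ~Q) & (~R -> Q))): β-rule — branch into F ~T  //  F ((~R | ~Q) & (~R -> Q)).
                  branch 1.2.1.1.1 (add F ~T):
                    ○ open, literals {R=true, T=true}.
                  branch 1.2.1.1.2 (add F ((~R | ~Q) & (~R -> Q))):
                    F ((~R | ~Q) & (~R -> Q)): β-rule — branch into F (~R | ~Q)  //  F (~R -> Q).
                      branch 1.2.1.1.2.1 (add F (~R | ~Q)):
                        F (~R | ~Q): α-rule — add F ~R, F ~Q.
                        ○ open, literals {Q=true, R=true}.
                      branch 1.2.1.1.2.2 (add F (~R -> Q)):
                        F (~R -> Q): α-rule — add T ~R, F Q.
                        × closes — contains both R and ~R.
              branch 1.2.1.2 (add T ~P):
                F (~T & ((~R | ~Q) & (~R -> Q))): β-rule — branch into F ~T  //  F ((~R | ~Q) & (~R -> Q)).
                  branch 1.2.1.2.1 (add F ~T):
                    ○ open, literals {P=false, T=true}.
                  branch 1.2.1.2.2 (add F ((~R | ~Q) & (~R -> Q))):
                    F ((~R | ~Q) & (~R -> Q)): β-rule — branch into F (~R | ~Q)  //  F (~R -> Q).
                      branch 1.2.1.2.2.1 (add F (~R | ~Q)):
                        F (~R | ~Q): α-rule — add F ~R, F ~Q.
                        ○ open, literals {P=false, Q=true, R=true}.
                      branch 1.2.1.2.2.2 (add F (~R -> Q)):
                        F (~R -> Q): α-rule — add T ~R, F Q.
                        ○ open, literals {P=false, Q=false, R=false}.
          branch 1.2.2 (add F ((Q -> T) | ~P)):
            F ((Q -> T) | ~P): α-rule — add F (Q -> T), F ~P.
            F (Q -> T): α-rule — add T Q, F T.
            T (R | ~P): β-rule — branch into T R  //  T ~P.
              branch 1.2.2.1 (add T R):
                ○ open, literals {P=true, Q=true, R=true, T=false}.
              branch 1.2.2.2 (add T ~P):
                × closes — contains both P and ~P.
  branch 2 (add T R):
    ○ open, literals {R=true}.
8 branches closed, 7 open.
Each open branch fixes some atoms; the unmentioned ones are free. Counting distinct full assignments: branch {R=true, T=true} (P, Q, S) contributes 8 new; branch {Q=true, R=true} (P, S, T) contributes 4 new; branch {P=false, T=true} (Q, R, S) contributes 4 new; branch {P=false, Q=true, R=true} (S, T) contributes 0 new; branch {P=false, Q=false, R=false} (S, T) contributes 2 new; branch {P=true, Q=true, R=true, T=false} (S) contributes 0 new; branch {R=true} (P, Q, S, T) contributes 4 new. Total: 22.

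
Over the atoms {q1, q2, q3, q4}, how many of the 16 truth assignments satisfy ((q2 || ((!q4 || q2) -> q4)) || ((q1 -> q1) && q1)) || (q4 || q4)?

Initial set: {(((q2 || ((!q4 || q2) -> q4)) || ((q1 -> q1) && q1)) || (q4 || q4))}.
(((q2 || ((!q4 || q2) -> q4)) || ((q1 -> q1) && q1)) || (q4 || q4)): β-rule — branch into ((q2 || ((!q4 || q2) -> q4)) || ((q1 -> q1) && q1))  //  (q4 || q4).
  branch 1 (add ((q2 || ((!q4 || q2) -> q4)) || ((q1 -> q1) && q1))):
    ((q2 || ((!q4 || q2) -> q4)) || ((q1 -> q1) && q1)): β-rule — branch into (q2 || ((!q4 || q2) -> q4))  //  ((q1 -> q1) && q1).
      branch 1.1 (add (q2 || ((!q4 || q2) -> q4))):
        (q2 || ((!q4 || q2) -> q4)): β-rule — branch into q2  //  ((!q4 || q2) -> q4).
          branch 1.1.1 (add q2):
            ○ open, literals {q2=1}.
          branch 1.1.2 (add ((!q4 || q2) -> q4)):
            ((!q4 || q2) -> q4): β-rule — branch into !(!q4 || q2)  //  q4.
              branch 1.1.2.1 (add !(!q4 || q2)):
                !(!q4 || q2): α-rule — add !!q4, !q2.
                ○ open, literals {q2=0, q4=1}.
              branch 1.1.2.2 (add q4):
                ○ open, literals {q4=1}.
      branch 1.2 (add ((q1 -> q1) && q1)):
        ((q1 -> q1) && q1): α-rule — add (q1 -> q1), q1.
        (q1 -> q1): β-rule — branch into !q1  //  q1.
          branch 1.2.1 (add !q1):
            × closes — contains both q1 and !q1.
          branch 1.2.2 (add q1):
            ○ open, literals {q1=1}.
  branch 2 (add (q4 || q4)):
    (q4 || q4): β-rule — branch into q4  //  q4.
      branch 2.1 (add q4):
        ○ open, literals {q4=1}.
      branch 2.2 (add q4):
        ○ open, literals {q4=1}.
1 branch closed, 6 open.
Each open branch fixes some atoms; the unmentioned ones are free. Counting distinct full assignments: branch {q2=1} (q1, q3, q4) contributes 8 new; branch {q2=0, q4=1} (q1, q3) contributes 4 new; branch {q4=1} (q1, q2, q3) contributes 0 new; branch {q1=1} (q2, q3, q4) contributes 2 new; branch {q4=1} (q1, q2, q3) contributes 0 new; branch {q4=1} (q1, q2, q3) contributes 0 new. Total: 14.

14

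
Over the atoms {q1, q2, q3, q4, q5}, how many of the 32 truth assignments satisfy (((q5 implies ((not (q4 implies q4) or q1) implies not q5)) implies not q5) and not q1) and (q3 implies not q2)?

6

Initial set: {((((q5 implies ((not (q4 implies q4) or q1) implies not q5)) implies not q5) and not q1) and (q3 implies not q2))}.
((((q5 implies ((not (q4 implies q4) or q1) implies not q5)) implies not q5) and not q1) and (q3 implies not q2)): α-rule — add (((q5 implies ((not (q4 implies q4) or q1) implies not q5)) implies not q5) and not q1), (q3 implies not q2).
(((q5 implies ((not (q4 implies q4) or q1) implies not q5)) implies not q5) and not q1): α-rule — add ((q5 implies ((not (q4 implies q4) or q1) implies not q5)) implies not q5), not q1.
(q3 implies not q2): β-rule — branch into not q3  //  not q2.
  branch 1 (add not q3):
    ((q5 implies ((not (q4 implies q4) or q1) implies not q5)) implies not q5): β-rule — branch into not (q5 implies ((not (q4 implies q4) or q1) implies not q5))  //  not q5.
      branch 1.1 (add not (q5 implies ((not (q4 implies q4) or q1) implies not q5))):
        not (q5 implies ((not (q4 implies q4) or q1) implies not q5)): α-rule — add q5, not ((not (q4 implies q4) or q1) implies not q5).
        not ((not (q4 implies q4) or q1) implies not q5): α-rule — add (not (q4 implies q4) or q1), not not q5.
        (not (q4 implies q4) or q1): β-rule — branch into not (q4 implies q4)  //  q1.
          branch 1.1.1 (add not (q4 implies q4)):
            not (q4 implies q4): α-rule — add q4, not q4.
            × closes — contains both q4 and not q4.
          branch 1.1.2 (add q1):
            × closes — contains both q1 and not q1.
      branch 1.2 (add not q5):
        ○ open, literals {q1=0, q3=0, q5=0}.
  branch 2 (add not q2):
    ((q5 implies ((not (q4 implies q4) or q1) implies not q5)) implies not q5): β-rule — branch into not (q5 implies ((not (q4 implies q4) or q1) implies not q5))  //  not q5.
      branch 2.1 (add not (q5 implies ((not (q4 implies q4) or q1) implies not q5))):
        not (q5 implies ((not (q4 implies q4) or q1) implies not q5)): α-rule — add q5, not ((not (q4 implies q4) or q1) implies not q5).
        not ((not (q4 implies q4) or q1) implies not q5): α-rule — add (not (q4 implies q4) or q1), not not q5.
        (not (q4 implies q4) or q1): β-rule — branch into not (q4 implies q4)  //  q1.
          branch 2.1.1 (add not (q4 implies q4)):
            not (q4 implies q4): α-rule — add q4, not q4.
            × closes — contains both q4 and not q4.
          branch 2.1.2 (add q1):
            × closes — contains both q1 and not q1.
      branch 2.2 (add not q5):
        ○ open, literals {q1=0, q2=0, q5=0}.
4 branches closed, 2 open.
Each open branch fixes some atoms; the unmentioned ones are free. Counting distinct full assignments: branch {q1=0, q3=0, q5=0} (q2, q4) contributes 4 new; branch {q1=0, q2=0, q5=0} (q3, q4) contributes 2 new. Total: 6.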